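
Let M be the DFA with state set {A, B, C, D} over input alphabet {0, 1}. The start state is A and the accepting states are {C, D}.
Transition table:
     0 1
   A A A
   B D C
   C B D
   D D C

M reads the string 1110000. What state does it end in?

A --1--> A
A --1--> A
A --1--> A
A --0--> A
A --0--> A
A --0--> A
A --0--> A

A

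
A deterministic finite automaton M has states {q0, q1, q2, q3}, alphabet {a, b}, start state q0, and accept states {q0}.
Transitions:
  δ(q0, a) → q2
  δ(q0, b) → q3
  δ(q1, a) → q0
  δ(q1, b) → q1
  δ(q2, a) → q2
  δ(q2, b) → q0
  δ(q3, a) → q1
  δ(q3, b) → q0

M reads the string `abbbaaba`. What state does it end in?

q2

q0 --a--> q2
q2 --b--> q0
q0 --b--> q3
q3 --b--> q0
q0 --a--> q2
q2 --a--> q2
q2 --b--> q0
q0 --a--> q2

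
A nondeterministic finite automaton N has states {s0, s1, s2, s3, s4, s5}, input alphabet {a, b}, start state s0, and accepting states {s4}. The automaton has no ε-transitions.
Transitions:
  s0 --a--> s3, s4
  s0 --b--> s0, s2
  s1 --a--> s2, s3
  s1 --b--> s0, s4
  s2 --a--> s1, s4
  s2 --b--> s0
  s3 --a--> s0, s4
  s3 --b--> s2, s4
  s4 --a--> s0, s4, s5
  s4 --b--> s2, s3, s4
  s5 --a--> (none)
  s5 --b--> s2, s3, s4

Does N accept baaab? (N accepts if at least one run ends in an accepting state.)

accepted

Start: {s0}
read b: {s0, s2}
read a: {s1, s3, s4}
read a: {s0, s2, s3, s4, s5}
read a: {s0, s1, s3, s4, s5}
read b: {s0, s2, s3, s4}
Reachable ∩ accepting = {s4} — nonempty.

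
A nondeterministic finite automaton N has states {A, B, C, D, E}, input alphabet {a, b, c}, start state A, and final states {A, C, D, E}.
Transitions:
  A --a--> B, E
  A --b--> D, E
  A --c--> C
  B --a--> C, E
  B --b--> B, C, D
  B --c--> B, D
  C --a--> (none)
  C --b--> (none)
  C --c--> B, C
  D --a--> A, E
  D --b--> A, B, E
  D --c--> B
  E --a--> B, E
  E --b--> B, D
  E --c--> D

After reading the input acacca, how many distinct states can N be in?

Start: {A}
read a: {B, E}
read c: {B, D}
read a: {A, C, E}
read c: {B, C, D}
read c: {B, C, D}
read a: {A, C, E}
Final reachable set {A, C, E} has 3 states.

3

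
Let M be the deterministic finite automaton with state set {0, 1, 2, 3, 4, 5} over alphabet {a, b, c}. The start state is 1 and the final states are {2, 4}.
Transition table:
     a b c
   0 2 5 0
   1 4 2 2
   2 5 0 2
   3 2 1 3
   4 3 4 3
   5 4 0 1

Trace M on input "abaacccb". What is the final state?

1 --a--> 4
4 --b--> 4
4 --a--> 3
3 --a--> 2
2 --c--> 2
2 --c--> 2
2 --c--> 2
2 --b--> 0

0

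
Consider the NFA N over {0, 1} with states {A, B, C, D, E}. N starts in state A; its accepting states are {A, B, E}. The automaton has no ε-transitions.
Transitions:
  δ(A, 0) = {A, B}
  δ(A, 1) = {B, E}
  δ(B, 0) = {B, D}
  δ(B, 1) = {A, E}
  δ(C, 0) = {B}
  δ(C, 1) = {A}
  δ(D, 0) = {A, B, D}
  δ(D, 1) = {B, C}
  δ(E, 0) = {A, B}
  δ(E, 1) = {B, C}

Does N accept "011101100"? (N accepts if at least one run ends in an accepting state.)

accepted

Start: {A}
read 0: {A, B}
read 1: {A, B, E}
read 1: {A, B, C, E}
read 1: {A, B, C, E}
read 0: {A, B, D}
read 1: {A, B, C, E}
read 1: {A, B, C, E}
read 0: {A, B, D}
read 0: {A, B, D}
Reachable ∩ accepting = {A, B} — nonempty.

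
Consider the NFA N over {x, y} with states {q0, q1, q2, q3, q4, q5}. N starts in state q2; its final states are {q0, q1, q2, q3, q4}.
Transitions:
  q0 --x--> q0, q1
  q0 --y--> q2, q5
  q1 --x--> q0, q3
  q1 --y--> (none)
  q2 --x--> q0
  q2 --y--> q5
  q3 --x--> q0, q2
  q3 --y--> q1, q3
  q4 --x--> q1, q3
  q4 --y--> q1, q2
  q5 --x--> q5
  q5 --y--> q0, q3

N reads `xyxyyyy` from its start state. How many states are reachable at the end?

5

Start: {q2}
read x: {q0}
read y: {q2, q5}
read x: {q0, q5}
read y: {q0, q2, q3, q5}
read y: {q0, q1, q2, q3, q5}
read y: {q0, q1, q2, q3, q5}
read y: {q0, q1, q2, q3, q5}
Final reachable set {q0, q1, q2, q3, q5} has 5 states.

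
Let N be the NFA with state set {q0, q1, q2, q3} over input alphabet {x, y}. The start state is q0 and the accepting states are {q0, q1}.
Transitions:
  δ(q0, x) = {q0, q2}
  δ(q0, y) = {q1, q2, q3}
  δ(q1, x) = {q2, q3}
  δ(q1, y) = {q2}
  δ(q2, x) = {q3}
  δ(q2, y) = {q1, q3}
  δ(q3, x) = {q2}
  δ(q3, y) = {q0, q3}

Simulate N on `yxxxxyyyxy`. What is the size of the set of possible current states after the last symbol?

Start: {q0}
read y: {q1, q2, q3}
read x: {q2, q3}
read x: {q2, q3}
read x: {q2, q3}
read x: {q2, q3}
read y: {q0, q1, q3}
read y: {q0, q1, q2, q3}
read y: {q0, q1, q2, q3}
read x: {q0, q2, q3}
read y: {q0, q1, q2, q3}
Final reachable set {q0, q1, q2, q3} has 4 states.

4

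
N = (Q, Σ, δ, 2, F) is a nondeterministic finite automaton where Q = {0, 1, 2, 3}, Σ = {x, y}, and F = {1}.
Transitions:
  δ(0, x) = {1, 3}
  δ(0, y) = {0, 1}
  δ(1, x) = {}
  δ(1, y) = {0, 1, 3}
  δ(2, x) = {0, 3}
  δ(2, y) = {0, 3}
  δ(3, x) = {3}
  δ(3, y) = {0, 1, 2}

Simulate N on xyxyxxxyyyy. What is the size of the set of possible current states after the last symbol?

4

Start: {2}
read x: {0, 3}
read y: {0, 1, 2}
read x: {0, 1, 3}
read y: {0, 1, 2, 3}
read x: {0, 1, 3}
read x: {1, 3}
read x: {3}
read y: {0, 1, 2}
read y: {0, 1, 3}
read y: {0, 1, 2, 3}
read y: {0, 1, 2, 3}
Final reachable set {0, 1, 2, 3} has 4 states.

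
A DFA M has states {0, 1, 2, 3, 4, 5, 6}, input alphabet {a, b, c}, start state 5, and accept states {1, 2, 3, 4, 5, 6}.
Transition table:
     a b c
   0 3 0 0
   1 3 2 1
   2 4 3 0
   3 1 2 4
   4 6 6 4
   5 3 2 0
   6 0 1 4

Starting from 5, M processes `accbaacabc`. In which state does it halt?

5 --a--> 3
3 --c--> 4
4 --c--> 4
4 --b--> 6
6 --a--> 0
0 --a--> 3
3 --c--> 4
4 --a--> 6
6 --b--> 1
1 --c--> 1

1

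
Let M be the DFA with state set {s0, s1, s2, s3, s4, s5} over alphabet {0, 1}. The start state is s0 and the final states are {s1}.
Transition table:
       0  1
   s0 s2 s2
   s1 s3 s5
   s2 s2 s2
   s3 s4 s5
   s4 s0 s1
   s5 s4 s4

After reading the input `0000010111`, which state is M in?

s2

s0 --0--> s2
s2 --0--> s2
s2 --0--> s2
s2 --0--> s2
s2 --0--> s2
s2 --1--> s2
s2 --0--> s2
s2 --1--> s2
s2 --1--> s2
s2 --1--> s2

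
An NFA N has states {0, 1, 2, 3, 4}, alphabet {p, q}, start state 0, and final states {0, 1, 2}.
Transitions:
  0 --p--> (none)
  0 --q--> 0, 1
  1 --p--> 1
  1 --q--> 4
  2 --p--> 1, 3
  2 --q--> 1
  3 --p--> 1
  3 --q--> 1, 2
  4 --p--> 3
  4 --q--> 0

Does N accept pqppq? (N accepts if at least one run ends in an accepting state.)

rejected

Start: {0}
read p: {}
The reachable set is empty and stays empty for the remaining 4 symbols.
Reachable ∩ accepting = {} — empty.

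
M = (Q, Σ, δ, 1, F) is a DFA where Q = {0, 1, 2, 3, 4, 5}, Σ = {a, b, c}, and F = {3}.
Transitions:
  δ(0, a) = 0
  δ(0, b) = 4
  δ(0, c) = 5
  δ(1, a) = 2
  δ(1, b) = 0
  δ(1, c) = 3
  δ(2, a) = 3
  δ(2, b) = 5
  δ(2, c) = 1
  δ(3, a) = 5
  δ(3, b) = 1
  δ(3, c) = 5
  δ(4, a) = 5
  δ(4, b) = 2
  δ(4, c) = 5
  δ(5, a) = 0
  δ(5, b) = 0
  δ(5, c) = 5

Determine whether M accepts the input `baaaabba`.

1 --b--> 0
0 --a--> 0
0 --a--> 0
0 --a--> 0
0 --a--> 0
0 --b--> 4
4 --b--> 2
2 --a--> 3
End in state 3, which is an accepting state.

accepted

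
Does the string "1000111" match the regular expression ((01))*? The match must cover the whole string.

1000111 cannot be split into zero or more pieces each matching (01).

no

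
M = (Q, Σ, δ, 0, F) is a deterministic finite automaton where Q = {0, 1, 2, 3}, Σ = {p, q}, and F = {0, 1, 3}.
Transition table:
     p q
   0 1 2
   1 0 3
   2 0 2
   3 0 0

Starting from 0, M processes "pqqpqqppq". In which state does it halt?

2

0 --p--> 1
1 --q--> 3
3 --q--> 0
0 --p--> 1
1 --q--> 3
3 --q--> 0
0 --p--> 1
1 --p--> 0
0 --q--> 2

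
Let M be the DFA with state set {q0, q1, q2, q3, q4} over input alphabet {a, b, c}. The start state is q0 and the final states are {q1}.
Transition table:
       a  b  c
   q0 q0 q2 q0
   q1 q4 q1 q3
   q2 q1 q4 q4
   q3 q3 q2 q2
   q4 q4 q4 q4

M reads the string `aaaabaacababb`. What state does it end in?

q0 --a--> q0
q0 --a--> q0
q0 --a--> q0
q0 --a--> q0
q0 --b--> q2
q2 --a--> q1
q1 --a--> q4
q4 --c--> q4
q4 --a--> q4
q4 --b--> q4
q4 --a--> q4
q4 --b--> q4
q4 --b--> q4

q4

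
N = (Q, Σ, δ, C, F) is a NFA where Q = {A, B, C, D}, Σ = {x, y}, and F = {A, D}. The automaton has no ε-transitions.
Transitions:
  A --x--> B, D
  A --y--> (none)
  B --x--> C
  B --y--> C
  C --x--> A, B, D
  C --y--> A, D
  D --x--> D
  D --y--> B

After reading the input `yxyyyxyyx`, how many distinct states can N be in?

Start: {C}
read y: {A, D}
read x: {B, D}
read y: {B, C}
read y: {A, C, D}
read y: {A, B, D}
read x: {B, C, D}
read y: {A, B, C, D}
read y: {A, B, C, D}
read x: {A, B, C, D}
Final reachable set {A, B, C, D} has 4 states.

4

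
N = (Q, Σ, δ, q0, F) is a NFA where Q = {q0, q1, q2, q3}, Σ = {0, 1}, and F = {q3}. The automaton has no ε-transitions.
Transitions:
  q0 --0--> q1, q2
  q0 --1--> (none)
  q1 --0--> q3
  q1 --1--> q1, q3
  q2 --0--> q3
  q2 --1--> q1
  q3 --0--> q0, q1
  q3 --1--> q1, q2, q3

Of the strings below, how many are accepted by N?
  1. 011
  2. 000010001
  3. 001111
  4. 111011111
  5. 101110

011: accepted
000010001: accepted
001111: accepted
111011111: rejected
101110: rejected

3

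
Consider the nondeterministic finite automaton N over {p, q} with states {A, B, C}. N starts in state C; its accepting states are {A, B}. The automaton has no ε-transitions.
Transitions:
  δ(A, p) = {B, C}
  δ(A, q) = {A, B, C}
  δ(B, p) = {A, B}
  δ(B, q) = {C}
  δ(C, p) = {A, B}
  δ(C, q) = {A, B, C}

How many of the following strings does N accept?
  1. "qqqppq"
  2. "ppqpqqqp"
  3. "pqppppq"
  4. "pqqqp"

"qqqppq": accepted
"ppqpqqqp": accepted
"pqppppq": accepted
"pqqqp": accepted

4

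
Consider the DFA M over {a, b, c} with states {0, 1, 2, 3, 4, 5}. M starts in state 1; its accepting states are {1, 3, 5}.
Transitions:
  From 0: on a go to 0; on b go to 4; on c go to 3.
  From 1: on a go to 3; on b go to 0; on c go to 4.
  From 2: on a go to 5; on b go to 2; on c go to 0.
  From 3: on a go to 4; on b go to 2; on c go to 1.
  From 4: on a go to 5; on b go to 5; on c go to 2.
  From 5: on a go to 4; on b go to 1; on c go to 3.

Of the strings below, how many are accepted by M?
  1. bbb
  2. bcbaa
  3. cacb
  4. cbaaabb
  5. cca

bbb: accepted
bcbaa: rejected
cacb: rejected
cbaaabb: accepted
cca: accepted

3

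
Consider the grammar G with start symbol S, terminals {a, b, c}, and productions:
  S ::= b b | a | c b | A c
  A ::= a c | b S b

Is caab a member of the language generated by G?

no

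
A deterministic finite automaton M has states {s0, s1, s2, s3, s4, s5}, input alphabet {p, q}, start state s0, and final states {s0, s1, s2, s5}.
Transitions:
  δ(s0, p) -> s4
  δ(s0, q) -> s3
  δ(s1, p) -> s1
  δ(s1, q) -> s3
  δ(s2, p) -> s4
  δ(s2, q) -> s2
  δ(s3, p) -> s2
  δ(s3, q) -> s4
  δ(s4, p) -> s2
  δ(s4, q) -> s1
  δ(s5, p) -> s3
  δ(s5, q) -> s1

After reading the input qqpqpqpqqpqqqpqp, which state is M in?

s0 --q--> s3
s3 --q--> s4
s4 --p--> s2
s2 --q--> s2
s2 --p--> s4
s4 --q--> s1
s1 --p--> s1
s1 --q--> s3
s3 --q--> s4
s4 --p--> s2
s2 --q--> s2
s2 --q--> s2
s2 --q--> s2
s2 --p--> s4
s4 --q--> s1
s1 --p--> s1

s1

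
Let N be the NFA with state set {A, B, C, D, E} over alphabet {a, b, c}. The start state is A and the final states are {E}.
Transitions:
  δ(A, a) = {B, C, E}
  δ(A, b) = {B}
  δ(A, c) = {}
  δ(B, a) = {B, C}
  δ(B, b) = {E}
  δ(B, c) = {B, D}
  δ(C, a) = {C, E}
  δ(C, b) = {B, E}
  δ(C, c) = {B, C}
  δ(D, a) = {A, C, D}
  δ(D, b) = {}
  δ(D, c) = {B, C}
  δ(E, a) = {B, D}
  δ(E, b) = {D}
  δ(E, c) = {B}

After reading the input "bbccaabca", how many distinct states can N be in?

5

Start: {A}
read b: {B}
read b: {E}
read c: {B}
read c: {B, D}
read a: {A, B, C, D}
read a: {A, B, C, D, E}
read b: {B, D, E}
read c: {B, C, D}
read a: {A, B, C, D, E}
Final reachable set {A, B, C, D, E} has 5 states.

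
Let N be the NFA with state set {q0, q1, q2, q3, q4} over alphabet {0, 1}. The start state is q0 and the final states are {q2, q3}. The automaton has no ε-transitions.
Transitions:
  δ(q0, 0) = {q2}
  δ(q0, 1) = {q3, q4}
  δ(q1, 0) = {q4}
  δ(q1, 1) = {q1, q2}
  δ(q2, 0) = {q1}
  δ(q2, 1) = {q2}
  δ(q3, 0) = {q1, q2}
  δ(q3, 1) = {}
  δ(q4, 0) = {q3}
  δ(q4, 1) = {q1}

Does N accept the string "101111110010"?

Start: {q0}
read 1: {q3, q4}
read 0: {q1, q2, q3}
read 1: {q1, q2}
read 1: {q1, q2}
read 1: {q1, q2}
read 1: {q1, q2}
read 1: {q1, q2}
read 1: {q1, q2}
read 0: {q1, q4}
read 0: {q3, q4}
read 1: {q1}
read 0: {q4}
Reachable ∩ accepting = {} — empty.

rejected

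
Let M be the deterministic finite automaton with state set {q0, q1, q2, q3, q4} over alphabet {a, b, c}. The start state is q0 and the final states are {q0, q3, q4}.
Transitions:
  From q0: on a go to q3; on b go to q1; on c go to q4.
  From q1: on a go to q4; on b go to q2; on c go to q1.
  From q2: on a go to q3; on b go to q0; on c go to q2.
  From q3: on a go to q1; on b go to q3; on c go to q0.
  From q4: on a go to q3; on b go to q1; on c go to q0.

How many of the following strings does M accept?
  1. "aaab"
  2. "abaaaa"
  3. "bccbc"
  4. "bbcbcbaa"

"aaab": rejected
"abaaaa": rejected
"bccbc": rejected
"bbcbcbaa": accepted

1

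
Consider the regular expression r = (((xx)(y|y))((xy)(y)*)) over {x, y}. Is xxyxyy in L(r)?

yes

Split as xxy·xyy: ((xx)(y|y)) matches xxy and ((xy)(y)*) matches xyy.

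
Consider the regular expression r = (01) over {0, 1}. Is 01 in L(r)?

yes

Split as 0·1: 0 matches 0 and 1 matches 1.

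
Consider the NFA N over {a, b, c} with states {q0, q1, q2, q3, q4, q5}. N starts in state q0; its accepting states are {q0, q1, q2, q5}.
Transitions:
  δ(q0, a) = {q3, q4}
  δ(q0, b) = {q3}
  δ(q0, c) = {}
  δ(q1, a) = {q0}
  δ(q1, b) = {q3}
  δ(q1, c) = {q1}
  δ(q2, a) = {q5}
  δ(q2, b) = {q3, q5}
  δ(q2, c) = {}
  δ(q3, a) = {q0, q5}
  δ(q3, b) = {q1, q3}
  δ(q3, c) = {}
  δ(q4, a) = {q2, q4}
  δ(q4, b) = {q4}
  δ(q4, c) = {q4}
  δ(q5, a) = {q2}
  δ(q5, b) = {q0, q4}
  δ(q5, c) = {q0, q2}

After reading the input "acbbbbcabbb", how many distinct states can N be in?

3

Start: {q0}
read a: {q3, q4}
read c: {q4}
read b: {q4}
read b: {q4}
read b: {q4}
read b: {q4}
read c: {q4}
read a: {q2, q4}
read b: {q3, q4, q5}
read b: {q0, q1, q3, q4}
read b: {q1, q3, q4}
Final reachable set {q1, q3, q4} has 3 states.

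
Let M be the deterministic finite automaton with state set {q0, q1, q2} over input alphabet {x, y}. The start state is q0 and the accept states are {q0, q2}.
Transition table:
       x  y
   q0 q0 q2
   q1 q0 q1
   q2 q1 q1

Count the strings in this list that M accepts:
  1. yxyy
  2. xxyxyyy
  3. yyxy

1

yxyy: rejected
xxyxyyy: rejected
yyxy: accepted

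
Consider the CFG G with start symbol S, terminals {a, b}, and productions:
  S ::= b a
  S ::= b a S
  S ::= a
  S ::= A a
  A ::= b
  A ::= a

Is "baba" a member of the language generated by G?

yes

S ⇒ baS ⇒ baAa ⇒ baba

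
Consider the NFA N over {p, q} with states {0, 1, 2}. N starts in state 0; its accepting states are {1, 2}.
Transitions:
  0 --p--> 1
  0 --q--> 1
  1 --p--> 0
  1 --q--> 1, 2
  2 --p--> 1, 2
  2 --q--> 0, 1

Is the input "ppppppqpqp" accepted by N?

Start: {0}
read p: {1}
read p: {0}
read p: {1}
read p: {0}
read p: {1}
read p: {0}
read q: {1}
read p: {0}
read q: {1}
read p: {0}
Reachable ∩ accepting = {} — empty.

rejected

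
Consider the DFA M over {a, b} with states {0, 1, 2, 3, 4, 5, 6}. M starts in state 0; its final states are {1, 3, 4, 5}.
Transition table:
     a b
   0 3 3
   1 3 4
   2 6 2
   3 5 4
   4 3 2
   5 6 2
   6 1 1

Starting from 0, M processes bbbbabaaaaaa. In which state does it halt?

0 --b--> 3
3 --b--> 4
4 --b--> 2
2 --b--> 2
2 --a--> 6
6 --b--> 1
1 --a--> 3
3 --a--> 5
5 --a--> 6
6 --a--> 1
1 --a--> 3
3 --a--> 5

5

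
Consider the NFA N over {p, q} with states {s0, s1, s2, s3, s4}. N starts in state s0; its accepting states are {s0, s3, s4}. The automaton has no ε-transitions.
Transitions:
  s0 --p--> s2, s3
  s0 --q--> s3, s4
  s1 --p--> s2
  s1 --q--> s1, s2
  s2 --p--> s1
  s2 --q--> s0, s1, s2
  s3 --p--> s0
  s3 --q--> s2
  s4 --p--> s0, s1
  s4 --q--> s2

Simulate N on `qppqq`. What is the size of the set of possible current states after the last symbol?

Start: {s0}
read q: {s3, s4}
read p: {s0, s1}
read p: {s2, s3}
read q: {s0, s1, s2}
read q: {s0, s1, s2, s3, s4}
Final reachable set {s0, s1, s2, s3, s4} has 5 states.

5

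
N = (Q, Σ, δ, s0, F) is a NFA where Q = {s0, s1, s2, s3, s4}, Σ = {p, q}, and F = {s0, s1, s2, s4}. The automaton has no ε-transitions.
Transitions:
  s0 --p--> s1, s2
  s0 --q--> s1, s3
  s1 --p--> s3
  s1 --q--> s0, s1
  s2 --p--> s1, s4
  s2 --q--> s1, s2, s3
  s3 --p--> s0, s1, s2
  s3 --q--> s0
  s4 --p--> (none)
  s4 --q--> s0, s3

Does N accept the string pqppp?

Start: {s0}
read p: {s1, s2}
read q: {s0, s1, s2, s3}
read p: {s0, s1, s2, s3, s4}
read p: {s0, s1, s2, s3, s4}
read p: {s0, s1, s2, s3, s4}
Reachable ∩ accepting = {s0, s1, s2, s4} — nonempty.

accepted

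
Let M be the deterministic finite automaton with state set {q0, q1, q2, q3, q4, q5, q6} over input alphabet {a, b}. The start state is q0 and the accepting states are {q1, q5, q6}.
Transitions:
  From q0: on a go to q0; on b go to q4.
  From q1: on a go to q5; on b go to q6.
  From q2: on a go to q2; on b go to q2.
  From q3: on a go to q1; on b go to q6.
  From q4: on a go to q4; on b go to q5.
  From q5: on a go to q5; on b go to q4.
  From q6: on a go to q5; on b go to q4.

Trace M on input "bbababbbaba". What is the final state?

q4

q0 --b--> q4
q4 --b--> q5
q5 --a--> q5
q5 --b--> q4
q4 --a--> q4
q4 --b--> q5
q5 --b--> q4
q4 --b--> q5
q5 --a--> q5
q5 --b--> q4
q4 --a--> q4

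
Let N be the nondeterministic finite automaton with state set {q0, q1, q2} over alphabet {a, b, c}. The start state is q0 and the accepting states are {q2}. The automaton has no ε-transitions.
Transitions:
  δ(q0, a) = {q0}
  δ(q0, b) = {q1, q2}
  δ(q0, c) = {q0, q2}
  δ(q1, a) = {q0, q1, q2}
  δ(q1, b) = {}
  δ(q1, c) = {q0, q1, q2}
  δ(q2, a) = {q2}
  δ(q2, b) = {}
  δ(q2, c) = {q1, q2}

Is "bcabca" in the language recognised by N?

accepted

Start: {q0}
read b: {q1, q2}
read c: {q0, q1, q2}
read a: {q0, q1, q2}
read b: {q1, q2}
read c: {q0, q1, q2}
read a: {q0, q1, q2}
Reachable ∩ accepting = {q2} — nonempty.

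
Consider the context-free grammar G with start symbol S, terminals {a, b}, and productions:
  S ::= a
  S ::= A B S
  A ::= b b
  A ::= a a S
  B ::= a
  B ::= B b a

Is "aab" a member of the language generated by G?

no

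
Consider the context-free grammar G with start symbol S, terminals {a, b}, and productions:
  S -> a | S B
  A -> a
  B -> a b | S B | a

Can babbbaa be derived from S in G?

no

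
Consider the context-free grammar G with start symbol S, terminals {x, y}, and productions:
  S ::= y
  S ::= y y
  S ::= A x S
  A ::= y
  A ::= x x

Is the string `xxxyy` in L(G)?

S ⇒ AxS ⇒ xxxS ⇒ xxxyy

yes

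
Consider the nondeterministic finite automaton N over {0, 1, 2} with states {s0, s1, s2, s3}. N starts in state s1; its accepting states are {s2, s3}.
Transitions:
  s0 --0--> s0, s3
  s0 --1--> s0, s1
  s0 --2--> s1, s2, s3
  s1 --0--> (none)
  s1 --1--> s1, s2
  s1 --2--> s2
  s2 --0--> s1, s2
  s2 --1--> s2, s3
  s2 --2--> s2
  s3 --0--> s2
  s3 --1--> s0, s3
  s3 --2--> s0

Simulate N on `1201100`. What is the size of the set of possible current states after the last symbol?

4

Start: {s1}
read 1: {s1, s2}
read 2: {s2}
read 0: {s1, s2}
read 1: {s1, s2, s3}
read 1: {s0, s1, s2, s3}
read 0: {s0, s1, s2, s3}
read 0: {s0, s1, s2, s3}
Final reachable set {s0, s1, s2, s3} has 4 states.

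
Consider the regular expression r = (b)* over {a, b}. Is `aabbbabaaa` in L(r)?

aabbbabaaa cannot be split into zero or more pieces each matching b.

no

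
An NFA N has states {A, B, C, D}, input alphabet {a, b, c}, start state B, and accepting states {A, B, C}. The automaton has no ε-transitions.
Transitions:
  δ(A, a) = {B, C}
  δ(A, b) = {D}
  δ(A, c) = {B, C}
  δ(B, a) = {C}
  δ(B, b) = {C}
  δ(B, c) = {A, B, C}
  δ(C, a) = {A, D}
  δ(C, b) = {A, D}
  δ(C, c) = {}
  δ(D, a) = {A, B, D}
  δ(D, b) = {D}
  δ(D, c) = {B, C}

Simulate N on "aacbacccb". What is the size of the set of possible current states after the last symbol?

Start: {B}
read a: {C}
read a: {A, D}
read c: {B, C}
read b: {A, C, D}
read a: {A, B, C, D}
read c: {A, B, C}
read c: {A, B, C}
read c: {A, B, C}
read b: {A, C, D}
Final reachable set {A, C, D} has 3 states.

3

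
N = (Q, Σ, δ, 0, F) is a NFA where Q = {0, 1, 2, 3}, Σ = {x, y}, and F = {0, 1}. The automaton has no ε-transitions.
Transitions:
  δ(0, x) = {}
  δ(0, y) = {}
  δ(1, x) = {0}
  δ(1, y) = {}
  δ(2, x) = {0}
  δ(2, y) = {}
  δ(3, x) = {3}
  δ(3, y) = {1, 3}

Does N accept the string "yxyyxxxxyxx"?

rejected

Start: {0}
read y: {}
The reachable set is empty and stays empty for the remaining 10 symbols.
Reachable ∩ accepting = {} — empty.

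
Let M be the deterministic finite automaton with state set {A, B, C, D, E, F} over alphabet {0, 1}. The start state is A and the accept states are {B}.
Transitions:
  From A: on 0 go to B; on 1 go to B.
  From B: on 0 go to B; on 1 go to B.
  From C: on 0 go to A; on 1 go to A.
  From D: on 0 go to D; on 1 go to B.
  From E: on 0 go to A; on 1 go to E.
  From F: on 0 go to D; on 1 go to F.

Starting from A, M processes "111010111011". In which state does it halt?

A --1--> B
B --1--> B
B --1--> B
B --0--> B
B --1--> B
B --0--> B
B --1--> B
B --1--> B
B --1--> B
B --0--> B
B --1--> B
B --1--> B

B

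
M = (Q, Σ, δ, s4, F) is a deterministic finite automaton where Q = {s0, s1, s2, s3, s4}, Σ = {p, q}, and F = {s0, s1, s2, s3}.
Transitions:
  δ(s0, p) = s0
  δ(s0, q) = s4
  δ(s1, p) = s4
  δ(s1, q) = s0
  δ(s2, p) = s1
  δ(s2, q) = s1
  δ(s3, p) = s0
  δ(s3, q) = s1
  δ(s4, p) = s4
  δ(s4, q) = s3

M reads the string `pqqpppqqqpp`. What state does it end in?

s4 --p--> s4
s4 --q--> s3
s3 --q--> s1
s1 --p--> s4
s4 --p--> s4
s4 --p--> s4
s4 --q--> s3
s3 --q--> s1
s1 --q--> s0
s0 --p--> s0
s0 --p--> s0

s0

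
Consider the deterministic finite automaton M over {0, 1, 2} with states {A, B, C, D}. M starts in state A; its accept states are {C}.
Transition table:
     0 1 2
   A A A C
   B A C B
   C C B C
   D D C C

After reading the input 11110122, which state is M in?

C

A --1--> A
A --1--> A
A --1--> A
A --1--> A
A --0--> A
A --1--> A
A --2--> C
C --2--> C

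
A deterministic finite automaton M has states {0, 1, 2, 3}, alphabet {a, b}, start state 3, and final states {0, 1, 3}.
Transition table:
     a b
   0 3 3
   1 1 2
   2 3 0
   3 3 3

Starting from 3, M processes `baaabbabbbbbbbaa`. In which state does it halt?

3

3 --b--> 3
3 --a--> 3
3 --a--> 3
3 --a--> 3
3 --b--> 3
3 --b--> 3
3 --a--> 3
3 --b--> 3
3 --b--> 3
3 --b--> 3
3 --b--> 3
3 --b--> 3
3 --b--> 3
3 --b--> 3
3 --a--> 3
3 --a--> 3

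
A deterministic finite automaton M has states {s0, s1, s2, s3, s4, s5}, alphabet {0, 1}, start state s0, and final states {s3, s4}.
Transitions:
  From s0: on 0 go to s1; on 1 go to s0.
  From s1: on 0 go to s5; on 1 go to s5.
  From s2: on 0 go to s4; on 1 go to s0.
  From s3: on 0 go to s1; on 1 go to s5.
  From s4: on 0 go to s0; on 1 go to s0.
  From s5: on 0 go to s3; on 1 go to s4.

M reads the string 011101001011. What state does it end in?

s0 --0--> s1
s1 --1--> s5
s5 --1--> s4
s4 --1--> s0
s0 --0--> s1
s1 --1--> s5
s5 --0--> s3
s3 --0--> s1
s1 --1--> s5
s5 --0--> s3
s3 --1--> s5
s5 --1--> s4

s4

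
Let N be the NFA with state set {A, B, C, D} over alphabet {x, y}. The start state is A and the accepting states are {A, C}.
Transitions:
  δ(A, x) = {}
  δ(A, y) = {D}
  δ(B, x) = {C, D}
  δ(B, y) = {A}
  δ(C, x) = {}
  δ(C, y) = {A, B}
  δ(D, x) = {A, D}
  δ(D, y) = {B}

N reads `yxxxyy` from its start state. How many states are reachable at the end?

2

Start: {A}
read y: {D}
read x: {A, D}
read x: {A, D}
read x: {A, D}
read y: {B, D}
read y: {A, B}
Final reachable set {A, B} has 2 states.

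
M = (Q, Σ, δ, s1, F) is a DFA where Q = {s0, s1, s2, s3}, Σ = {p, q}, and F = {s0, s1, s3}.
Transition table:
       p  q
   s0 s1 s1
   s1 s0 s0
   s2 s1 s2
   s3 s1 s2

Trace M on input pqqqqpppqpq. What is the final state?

s0

s1 --p--> s0
s0 --q--> s1
s1 --q--> s0
s0 --q--> s1
s1 --q--> s0
s0 --p--> s1
s1 --p--> s0
s0 --p--> s1
s1 --q--> s0
s0 --p--> s1
s1 --q--> s0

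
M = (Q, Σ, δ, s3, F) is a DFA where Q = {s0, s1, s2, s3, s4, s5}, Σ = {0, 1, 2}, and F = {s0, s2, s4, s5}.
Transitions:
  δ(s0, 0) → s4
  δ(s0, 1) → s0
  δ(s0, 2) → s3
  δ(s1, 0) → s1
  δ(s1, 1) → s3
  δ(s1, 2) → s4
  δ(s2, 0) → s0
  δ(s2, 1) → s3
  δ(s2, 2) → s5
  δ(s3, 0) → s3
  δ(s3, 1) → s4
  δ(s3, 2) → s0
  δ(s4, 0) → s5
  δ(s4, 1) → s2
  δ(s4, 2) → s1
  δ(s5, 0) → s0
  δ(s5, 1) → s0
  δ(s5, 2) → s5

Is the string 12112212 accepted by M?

accepted

s3 --1--> s4
s4 --2--> s1
s1 --1--> s3
s3 --1--> s4
s4 --2--> s1
s1 --2--> s4
s4 --1--> s2
s2 --2--> s5
End in state s5, which is an accepting state.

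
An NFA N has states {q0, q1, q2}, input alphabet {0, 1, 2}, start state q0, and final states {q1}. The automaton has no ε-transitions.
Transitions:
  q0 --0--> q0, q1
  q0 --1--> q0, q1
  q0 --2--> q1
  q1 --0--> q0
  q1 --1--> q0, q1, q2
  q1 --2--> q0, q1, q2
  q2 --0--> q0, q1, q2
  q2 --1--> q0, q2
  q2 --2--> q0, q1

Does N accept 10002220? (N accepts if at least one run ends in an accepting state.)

Start: {q0}
read 1: {q0, q1}
read 0: {q0, q1}
read 0: {q0, q1}
read 0: {q0, q1}
read 2: {q0, q1, q2}
read 2: {q0, q1, q2}
read 2: {q0, q1, q2}
read 0: {q0, q1, q2}
Reachable ∩ accepting = {q1} — nonempty.

accepted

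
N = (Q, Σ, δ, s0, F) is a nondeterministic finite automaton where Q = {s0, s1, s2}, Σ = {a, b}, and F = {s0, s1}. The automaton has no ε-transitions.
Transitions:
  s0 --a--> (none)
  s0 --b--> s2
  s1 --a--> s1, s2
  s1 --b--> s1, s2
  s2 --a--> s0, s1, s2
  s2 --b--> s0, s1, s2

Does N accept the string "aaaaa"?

Start: {s0}
read a: {}
The reachable set is empty and stays empty for the remaining 4 symbols.
Reachable ∩ accepting = {} — empty.

rejected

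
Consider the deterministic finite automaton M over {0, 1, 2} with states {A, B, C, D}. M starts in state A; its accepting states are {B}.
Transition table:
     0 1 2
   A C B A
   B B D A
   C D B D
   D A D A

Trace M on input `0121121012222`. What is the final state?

A --0--> C
C --1--> B
B --2--> A
A --1--> B
B --1--> D
D --2--> A
A --1--> B
B --0--> B
B --1--> D
D --2--> A
A --2--> A
A --2--> A
A --2--> A

A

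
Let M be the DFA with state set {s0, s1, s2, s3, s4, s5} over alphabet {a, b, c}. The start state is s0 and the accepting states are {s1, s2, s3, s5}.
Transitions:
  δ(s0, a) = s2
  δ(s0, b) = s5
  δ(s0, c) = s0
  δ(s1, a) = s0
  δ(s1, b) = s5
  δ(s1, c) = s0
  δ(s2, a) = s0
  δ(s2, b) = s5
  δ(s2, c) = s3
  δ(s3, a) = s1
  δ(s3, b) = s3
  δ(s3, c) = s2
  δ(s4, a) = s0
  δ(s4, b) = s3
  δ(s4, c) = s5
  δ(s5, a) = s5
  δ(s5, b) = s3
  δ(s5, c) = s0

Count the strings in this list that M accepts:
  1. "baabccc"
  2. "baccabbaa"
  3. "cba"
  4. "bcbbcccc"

3

"baabccc": accepted
"baccabbaa": rejected
"cba": accepted
"bcbbcccc": accepted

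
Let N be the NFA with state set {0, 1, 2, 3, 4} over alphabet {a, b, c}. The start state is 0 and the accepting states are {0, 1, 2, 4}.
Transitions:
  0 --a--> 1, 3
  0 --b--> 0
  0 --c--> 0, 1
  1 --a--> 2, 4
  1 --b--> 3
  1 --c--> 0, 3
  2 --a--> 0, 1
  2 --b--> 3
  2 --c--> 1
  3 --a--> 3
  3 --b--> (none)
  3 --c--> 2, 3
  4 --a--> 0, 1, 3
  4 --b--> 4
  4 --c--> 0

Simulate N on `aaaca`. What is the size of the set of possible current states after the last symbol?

Start: {0}
read a: {1, 3}
read a: {2, 3, 4}
read a: {0, 1, 3}
read c: {0, 1, 2, 3}
read a: {0, 1, 2, 3, 4}
Final reachable set {0, 1, 2, 3, 4} has 5 states.

5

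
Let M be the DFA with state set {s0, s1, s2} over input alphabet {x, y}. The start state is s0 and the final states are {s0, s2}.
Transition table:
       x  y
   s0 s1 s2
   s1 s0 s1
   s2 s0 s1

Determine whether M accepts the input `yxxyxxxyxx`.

rejected

s0 --y--> s2
s2 --x--> s0
s0 --x--> s1
s1 --y--> s1
s1 --x--> s0
s0 --x--> s1
s1 --x--> s0
s0 --y--> s2
s2 --x--> s0
s0 --x--> s1
End in state s1, which is not an accepting state.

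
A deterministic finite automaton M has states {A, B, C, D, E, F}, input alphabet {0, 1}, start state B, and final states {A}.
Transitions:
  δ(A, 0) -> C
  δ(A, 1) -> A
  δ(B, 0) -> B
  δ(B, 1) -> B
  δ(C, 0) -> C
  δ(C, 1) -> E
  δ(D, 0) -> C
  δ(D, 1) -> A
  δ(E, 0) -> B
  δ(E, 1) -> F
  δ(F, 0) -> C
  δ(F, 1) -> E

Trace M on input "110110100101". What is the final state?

B

B --1--> B
B --1--> B
B --0--> B
B --1--> B
B --1--> B
B --0--> B
B --1--> B
B --0--> B
B --0--> B
B --1--> B
B --0--> B
B --1--> B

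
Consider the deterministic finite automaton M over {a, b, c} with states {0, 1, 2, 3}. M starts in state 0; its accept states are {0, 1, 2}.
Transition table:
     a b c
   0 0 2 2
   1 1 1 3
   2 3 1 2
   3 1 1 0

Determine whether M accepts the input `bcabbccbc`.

accepted

0 --b--> 2
2 --c--> 2
2 --a--> 3
3 --b--> 1
1 --b--> 1
1 --c--> 3
3 --c--> 0
0 --b--> 2
2 --c--> 2
End in state 2, which is an accepting state.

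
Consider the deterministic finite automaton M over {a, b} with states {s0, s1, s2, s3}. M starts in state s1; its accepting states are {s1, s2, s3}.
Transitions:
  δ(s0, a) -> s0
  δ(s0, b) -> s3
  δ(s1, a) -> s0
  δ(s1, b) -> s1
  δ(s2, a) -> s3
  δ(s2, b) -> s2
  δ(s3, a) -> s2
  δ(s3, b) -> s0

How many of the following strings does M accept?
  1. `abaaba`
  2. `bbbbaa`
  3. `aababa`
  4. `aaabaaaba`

2

`abaaba`: rejected
`bbbbaa`: rejected
`aababa`: accepted
`aaabaaaba`: accepted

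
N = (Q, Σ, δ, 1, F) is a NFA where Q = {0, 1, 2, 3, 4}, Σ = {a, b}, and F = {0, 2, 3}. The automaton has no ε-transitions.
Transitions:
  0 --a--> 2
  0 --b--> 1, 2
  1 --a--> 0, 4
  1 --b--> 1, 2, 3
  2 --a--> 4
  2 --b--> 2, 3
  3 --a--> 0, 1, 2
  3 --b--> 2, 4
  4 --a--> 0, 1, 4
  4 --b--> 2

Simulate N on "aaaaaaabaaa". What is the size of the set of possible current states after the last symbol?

4

Start: {1}
read a: {0, 4}
read a: {0, 1, 2, 4}
read a: {0, 1, 2, 4}
read a: {0, 1, 2, 4}
read a: {0, 1, 2, 4}
read a: {0, 1, 2, 4}
read a: {0, 1, 2, 4}
read b: {1, 2, 3}
read a: {0, 1, 2, 4}
read a: {0, 1, 2, 4}
read a: {0, 1, 2, 4}
Final reachable set {0, 1, 2, 4} has 4 states.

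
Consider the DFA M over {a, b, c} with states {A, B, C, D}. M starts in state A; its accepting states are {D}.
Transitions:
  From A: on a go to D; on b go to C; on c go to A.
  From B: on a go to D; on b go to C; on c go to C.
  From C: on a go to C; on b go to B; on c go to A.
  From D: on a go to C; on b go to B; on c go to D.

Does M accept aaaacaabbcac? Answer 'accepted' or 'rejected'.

A --a--> D
D --a--> C
C --a--> C
C --a--> C
C --c--> A
A --a--> D
D --a--> C
C --b--> B
B --b--> C
C --c--> A
A --a--> D
D --c--> D
End in state D, which is an accepting state.

accepted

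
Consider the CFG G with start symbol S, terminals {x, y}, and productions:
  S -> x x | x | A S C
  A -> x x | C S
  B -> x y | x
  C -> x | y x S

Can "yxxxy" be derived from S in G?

no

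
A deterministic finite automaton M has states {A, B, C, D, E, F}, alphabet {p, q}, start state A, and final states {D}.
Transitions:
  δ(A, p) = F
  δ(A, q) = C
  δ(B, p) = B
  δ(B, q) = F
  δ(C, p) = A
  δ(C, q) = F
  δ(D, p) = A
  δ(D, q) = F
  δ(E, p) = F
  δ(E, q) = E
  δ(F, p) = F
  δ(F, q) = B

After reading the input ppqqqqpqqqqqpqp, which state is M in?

F

A --p--> F
F --p--> F
F --q--> B
B --q--> F
F --q--> B
B --q--> F
F --p--> F
F --q--> B
B --q--> F
F --q--> B
B --q--> F
F --q--> B
B --p--> B
B --q--> F
F --p--> F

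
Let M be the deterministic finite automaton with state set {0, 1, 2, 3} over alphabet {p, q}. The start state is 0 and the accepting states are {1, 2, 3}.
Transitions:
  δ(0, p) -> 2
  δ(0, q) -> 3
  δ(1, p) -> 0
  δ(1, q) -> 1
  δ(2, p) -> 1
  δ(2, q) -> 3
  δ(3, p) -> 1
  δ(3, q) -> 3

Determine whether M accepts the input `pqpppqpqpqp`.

0 --p--> 2
2 --q--> 3
3 --p--> 1
1 --p--> 0
0 --p--> 2
2 --q--> 3
3 --p--> 1
1 --q--> 1
1 --p--> 0
0 --q--> 3
3 --p--> 1
End in state 1, which is an accepting state.

accepted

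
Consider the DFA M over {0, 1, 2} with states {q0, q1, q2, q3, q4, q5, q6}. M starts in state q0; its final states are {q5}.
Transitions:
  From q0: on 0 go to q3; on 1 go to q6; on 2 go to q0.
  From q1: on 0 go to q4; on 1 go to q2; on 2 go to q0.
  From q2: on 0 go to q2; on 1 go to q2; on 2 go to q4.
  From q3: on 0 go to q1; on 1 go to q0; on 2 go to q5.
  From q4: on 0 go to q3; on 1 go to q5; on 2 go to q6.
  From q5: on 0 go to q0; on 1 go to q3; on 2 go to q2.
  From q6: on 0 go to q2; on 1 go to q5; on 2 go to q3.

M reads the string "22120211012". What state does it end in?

q0 --2--> q0
q0 --2--> q0
q0 --1--> q6
q6 --2--> q3
q3 --0--> q1
q1 --2--> q0
q0 --1--> q6
q6 --1--> q5
q5 --0--> q0
q0 --1--> q6
q6 --2--> q3

q3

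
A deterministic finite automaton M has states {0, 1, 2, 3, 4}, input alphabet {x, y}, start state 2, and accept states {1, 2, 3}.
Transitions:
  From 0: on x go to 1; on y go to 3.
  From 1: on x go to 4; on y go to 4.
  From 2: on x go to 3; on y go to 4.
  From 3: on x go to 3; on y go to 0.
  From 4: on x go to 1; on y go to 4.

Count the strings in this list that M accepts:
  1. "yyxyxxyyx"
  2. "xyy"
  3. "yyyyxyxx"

2

"yyxyxxyyx": accepted
"xyy": accepted
"yyyyxyxx": rejected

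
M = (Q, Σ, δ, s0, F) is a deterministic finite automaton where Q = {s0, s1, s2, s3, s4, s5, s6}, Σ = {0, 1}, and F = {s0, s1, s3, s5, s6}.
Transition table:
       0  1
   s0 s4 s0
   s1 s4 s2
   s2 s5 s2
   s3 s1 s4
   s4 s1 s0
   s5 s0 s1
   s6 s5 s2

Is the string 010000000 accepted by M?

rejected

s0 --0--> s4
s4 --1--> s0
s0 --0--> s4
s4 --0--> s1
s1 --0--> s4
s4 --0--> s1
s1 --0--> s4
s4 --0--> s1
s1 --0--> s4
End in state s4, which is not an accepting state.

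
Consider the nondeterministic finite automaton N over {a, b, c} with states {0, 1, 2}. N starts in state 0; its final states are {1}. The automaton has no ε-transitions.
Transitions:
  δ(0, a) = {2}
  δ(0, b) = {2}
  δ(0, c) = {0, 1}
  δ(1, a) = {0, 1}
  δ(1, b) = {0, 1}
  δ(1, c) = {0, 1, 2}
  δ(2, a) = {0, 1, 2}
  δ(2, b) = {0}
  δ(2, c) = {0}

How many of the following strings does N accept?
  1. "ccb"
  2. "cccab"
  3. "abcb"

3

"ccb": accepted
"cccab": accepted
"abcb": accepted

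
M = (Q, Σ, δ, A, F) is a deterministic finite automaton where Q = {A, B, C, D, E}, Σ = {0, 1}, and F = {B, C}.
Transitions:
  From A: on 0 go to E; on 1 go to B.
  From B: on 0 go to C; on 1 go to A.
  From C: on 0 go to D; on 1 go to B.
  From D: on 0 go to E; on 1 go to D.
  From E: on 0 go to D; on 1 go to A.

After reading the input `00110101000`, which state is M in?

E

A --0--> E
E --0--> D
D --1--> D
D --1--> D
D --0--> E
E --1--> A
A --0--> E
E --1--> A
A --0--> E
E --0--> D
D --0--> E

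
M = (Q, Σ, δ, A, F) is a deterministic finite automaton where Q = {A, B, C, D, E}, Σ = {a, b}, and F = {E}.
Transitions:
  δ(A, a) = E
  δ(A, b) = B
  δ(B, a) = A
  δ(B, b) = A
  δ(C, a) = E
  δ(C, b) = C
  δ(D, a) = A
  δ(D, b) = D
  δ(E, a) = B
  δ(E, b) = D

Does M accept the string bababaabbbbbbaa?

A --b--> B
B --a--> A
A --b--> B
B --a--> A
A --b--> B
B --a--> A
A --a--> E
E --b--> D
D --b--> D
D --b--> D
D --b--> D
D --b--> D
D --b--> D
D --a--> A
A --a--> E
End in state E, which is an accepting state.

accepted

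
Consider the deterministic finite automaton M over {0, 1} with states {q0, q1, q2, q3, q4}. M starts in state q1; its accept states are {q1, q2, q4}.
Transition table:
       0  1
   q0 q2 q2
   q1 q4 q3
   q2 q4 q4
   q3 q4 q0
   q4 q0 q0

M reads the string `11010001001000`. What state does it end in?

q1 --1--> q3
q3 --1--> q0
q0 --0--> q2
q2 --1--> q4
q4 --0--> q0
q0 --0--> q2
q2 --0--> q4
q4 --1--> q0
q0 --0--> q2
q2 --0--> q4
q4 --1--> q0
q0 --0--> q2
q2 --0--> q4
q4 --0--> q0

q0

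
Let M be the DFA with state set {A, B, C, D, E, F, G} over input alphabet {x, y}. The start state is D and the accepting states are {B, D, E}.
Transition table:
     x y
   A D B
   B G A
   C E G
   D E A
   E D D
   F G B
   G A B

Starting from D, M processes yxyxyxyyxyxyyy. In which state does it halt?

B

D --y--> A
A --x--> D
D --y--> A
A --x--> D
D --y--> A
A --x--> D
D --y--> A
A --y--> B
B --x--> G
G --y--> B
B --x--> G
G --y--> B
B --y--> A
A --y--> B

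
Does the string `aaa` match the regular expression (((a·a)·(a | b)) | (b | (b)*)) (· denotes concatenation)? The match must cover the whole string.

yes

The left alternative ((a·a)·(a|b)) matches aaa.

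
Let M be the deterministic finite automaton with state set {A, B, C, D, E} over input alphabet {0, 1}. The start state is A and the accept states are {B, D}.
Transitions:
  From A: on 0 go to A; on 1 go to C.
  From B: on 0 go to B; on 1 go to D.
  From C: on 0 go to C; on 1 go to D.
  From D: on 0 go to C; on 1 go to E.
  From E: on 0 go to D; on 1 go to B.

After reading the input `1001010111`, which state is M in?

A --1--> C
C --0--> C
C --0--> C
C --1--> D
D --0--> C
C --1--> D
D --0--> C
C --1--> D
D --1--> E
E --1--> B

B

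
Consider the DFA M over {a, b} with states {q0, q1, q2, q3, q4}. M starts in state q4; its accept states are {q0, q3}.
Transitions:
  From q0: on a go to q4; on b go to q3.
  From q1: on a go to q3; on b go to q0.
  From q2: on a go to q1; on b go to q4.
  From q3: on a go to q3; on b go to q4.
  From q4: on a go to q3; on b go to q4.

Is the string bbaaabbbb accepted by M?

q4 --b--> q4
q4 --b--> q4
q4 --a--> q3
q3 --a--> q3
q3 --a--> q3
q3 --b--> q4
q4 --b--> q4
q4 --b--> q4
q4 --b--> q4
End in state q4, which is not an accepting state.

rejected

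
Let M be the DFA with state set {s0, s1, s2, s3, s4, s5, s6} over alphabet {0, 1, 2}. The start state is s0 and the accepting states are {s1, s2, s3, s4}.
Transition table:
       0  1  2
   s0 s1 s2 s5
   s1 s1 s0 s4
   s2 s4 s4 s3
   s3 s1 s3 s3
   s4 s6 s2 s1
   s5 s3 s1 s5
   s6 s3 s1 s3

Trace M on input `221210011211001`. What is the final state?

s0

s0 --2--> s5
s5 --2--> s5
s5 --1--> s1
s1 --2--> s4
s4 --1--> s2
s2 --0--> s4
s4 --0--> s6
s6 --1--> s1
s1 --1--> s0
s0 --2--> s5
s5 --1--> s1
s1 --1--> s0
s0 --0--> s1
s1 --0--> s1
s1 --1--> s0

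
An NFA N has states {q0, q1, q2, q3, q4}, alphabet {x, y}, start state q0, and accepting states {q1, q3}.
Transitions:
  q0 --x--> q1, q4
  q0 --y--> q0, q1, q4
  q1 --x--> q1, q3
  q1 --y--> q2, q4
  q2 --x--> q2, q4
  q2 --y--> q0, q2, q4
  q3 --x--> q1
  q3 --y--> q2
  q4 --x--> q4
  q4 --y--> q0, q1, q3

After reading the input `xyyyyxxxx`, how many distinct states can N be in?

4

Start: {q0}
read x: {q1, q4}
read y: {q0, q1, q2, q3, q4}
read y: {q0, q1, q2, q3, q4}
read y: {q0, q1, q2, q3, q4}
read y: {q0, q1, q2, q3, q4}
read x: {q1, q2, q3, q4}
read x: {q1, q2, q3, q4}
read x: {q1, q2, q3, q4}
read x: {q1, q2, q3, q4}
Final reachable set {q1, q2, q3, q4} has 4 states.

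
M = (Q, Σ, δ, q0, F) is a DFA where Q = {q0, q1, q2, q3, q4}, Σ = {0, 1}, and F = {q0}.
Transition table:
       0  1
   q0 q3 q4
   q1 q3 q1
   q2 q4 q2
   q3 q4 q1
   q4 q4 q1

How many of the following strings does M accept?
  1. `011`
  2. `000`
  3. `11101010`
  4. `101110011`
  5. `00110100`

0

`011`: rejected
`000`: rejected
`11101010`: rejected
`101110011`: rejected
`00110100`: rejected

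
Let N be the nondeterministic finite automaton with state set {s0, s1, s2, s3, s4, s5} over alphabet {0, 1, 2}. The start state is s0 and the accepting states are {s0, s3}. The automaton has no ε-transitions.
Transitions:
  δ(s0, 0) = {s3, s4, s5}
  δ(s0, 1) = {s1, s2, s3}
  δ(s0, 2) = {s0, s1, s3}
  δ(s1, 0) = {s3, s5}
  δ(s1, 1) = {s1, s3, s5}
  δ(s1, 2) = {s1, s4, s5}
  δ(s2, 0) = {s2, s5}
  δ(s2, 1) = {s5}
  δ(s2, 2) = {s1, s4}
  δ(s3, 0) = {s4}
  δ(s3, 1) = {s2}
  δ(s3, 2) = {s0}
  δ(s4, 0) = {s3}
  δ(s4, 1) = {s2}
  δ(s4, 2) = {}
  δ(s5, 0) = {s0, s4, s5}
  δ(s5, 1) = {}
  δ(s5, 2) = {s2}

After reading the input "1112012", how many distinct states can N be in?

Start: {s0}
read 1: {s1, s2, s3}
read 1: {s1, s2, s3, s5}
read 1: {s1, s2, s3, s5}
read 2: {s0, s1, s2, s4, s5}
read 0: {s0, s2, s3, s4, s5}
read 1: {s1, s2, s3, s5}
read 2: {s0, s1, s2, s4, s5}
Final reachable set {s0, s1, s2, s4, s5} has 5 states.

5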